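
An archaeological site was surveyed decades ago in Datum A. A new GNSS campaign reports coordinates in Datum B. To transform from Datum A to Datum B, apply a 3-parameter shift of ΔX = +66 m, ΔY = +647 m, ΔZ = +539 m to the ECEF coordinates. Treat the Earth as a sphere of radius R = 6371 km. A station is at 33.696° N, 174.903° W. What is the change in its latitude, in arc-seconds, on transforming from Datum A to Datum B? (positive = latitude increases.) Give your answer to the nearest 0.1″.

Δφ = 16.7″

sin φ = 0.554786, cos φ = 0.831993, sin λ = -0.088842, cos λ = -0.996046.
North component: ΔN = −sin φ cos λ·ΔX − sin φ sin λ·ΔY + cos φ·ΔZ = −(0.554786)(-0.996046)(66) − (0.554786)(-0.088842)(647) + (0.831993)(539) = 516.80 m.
1° of latitude spans πR/180 = 111195 m, so Δφ = 516.80 / 111195 × 3600 = 16.732″.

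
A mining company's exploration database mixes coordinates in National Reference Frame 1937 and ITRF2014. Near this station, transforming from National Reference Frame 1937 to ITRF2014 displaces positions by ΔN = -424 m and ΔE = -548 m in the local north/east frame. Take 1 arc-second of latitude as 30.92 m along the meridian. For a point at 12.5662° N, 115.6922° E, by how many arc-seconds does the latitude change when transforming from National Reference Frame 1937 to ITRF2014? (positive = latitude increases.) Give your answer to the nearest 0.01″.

1″ of latitude = 30.92 m, so Δφ = -424.0 / 30.92 = -13.713″.

Δφ = -13.71″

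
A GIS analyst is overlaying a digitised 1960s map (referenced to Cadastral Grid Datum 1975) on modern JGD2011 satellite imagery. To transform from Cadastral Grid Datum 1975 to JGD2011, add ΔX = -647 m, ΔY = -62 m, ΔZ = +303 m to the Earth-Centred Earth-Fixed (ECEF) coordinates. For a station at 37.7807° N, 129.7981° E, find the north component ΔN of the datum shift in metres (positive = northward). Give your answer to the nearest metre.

ΔN = 15 m

The local north axis is (−sin φ cos λ, −sin φ sin λ, cos φ), giving ΔN = -253.716 + 29.183 + 239.480 = 14.95 m.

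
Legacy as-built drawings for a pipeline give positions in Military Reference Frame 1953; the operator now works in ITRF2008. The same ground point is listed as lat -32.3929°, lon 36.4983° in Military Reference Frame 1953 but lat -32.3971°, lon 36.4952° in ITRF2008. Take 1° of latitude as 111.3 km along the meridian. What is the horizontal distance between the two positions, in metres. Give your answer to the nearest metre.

551 m

Δφ = -32.3971° − -32.3929° = -0.0042°; Δλ = 36.4952° − 36.4983° = -0.0031°.
ΔN = Δφ × 111300 = -467.5 m; ΔE = Δλ × 111300 × cos(-32.3929°) = -0.0031 × 111300 × 0.844394 = -291.3 m.
Distance = √(ΔE² + ΔN²) = √((-291.3)² + (-467.5)²) = 550.8 m.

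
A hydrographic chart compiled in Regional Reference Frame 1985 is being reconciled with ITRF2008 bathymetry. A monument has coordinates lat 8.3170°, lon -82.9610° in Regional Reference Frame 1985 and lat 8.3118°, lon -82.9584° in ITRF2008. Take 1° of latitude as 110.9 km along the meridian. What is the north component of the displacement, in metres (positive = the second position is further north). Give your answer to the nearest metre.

ΔN = -577 m

Δφ = 8.3118° − 8.3170° = -0.0052°; Δλ = -82.9584° − -82.9610° = +0.0026°.
ΔN = Δφ × 110900 = -576.7 m; ΔE = Δλ × 110900 × cos(8.3170°) = +0.0026 × 110900 × 0.989483 = 285.3 m.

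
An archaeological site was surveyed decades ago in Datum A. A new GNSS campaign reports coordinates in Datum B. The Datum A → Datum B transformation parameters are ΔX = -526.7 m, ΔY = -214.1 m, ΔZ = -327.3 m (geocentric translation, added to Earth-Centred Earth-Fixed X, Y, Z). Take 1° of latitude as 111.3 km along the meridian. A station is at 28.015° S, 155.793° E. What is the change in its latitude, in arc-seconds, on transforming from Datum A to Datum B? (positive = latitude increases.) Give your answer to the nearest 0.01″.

sin φ = -0.469703, cos φ = 0.882825, sin λ = 0.410034, cos λ = -0.912070.
North component: ΔN = −sin φ cos λ·ΔX − sin φ sin λ·ΔY + cos φ·ΔZ = −(-0.469703)(-0.912070)(-526.7) − (-0.469703)(0.410034)(-214.1) + (0.882825)(-327.3) = -104.54 m.
1° of latitude spans 111300 m, so Δφ = -104.54 / 111300 × 3600 = -3.381″.

Δφ = -3.38″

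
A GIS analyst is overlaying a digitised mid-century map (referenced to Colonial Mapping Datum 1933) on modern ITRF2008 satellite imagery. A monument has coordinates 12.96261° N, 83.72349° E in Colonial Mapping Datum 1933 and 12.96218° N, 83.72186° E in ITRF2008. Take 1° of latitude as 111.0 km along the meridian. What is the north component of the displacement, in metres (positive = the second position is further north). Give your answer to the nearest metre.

ΔN = -48 m

Δφ = 12.96218° − 12.96261° = -0.00043°; Δλ = 83.72186° − 83.72349° = -0.00163°.
ΔN = Δφ × 111000 = -47.7 m; ΔE = Δλ × 111000 × cos(12.96261°) = -0.00163 × 111000 × 0.974517 = -176.3 m.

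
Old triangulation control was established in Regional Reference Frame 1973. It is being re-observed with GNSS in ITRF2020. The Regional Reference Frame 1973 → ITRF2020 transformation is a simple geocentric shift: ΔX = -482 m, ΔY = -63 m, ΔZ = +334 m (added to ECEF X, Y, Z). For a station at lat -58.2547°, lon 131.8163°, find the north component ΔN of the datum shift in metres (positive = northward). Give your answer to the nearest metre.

At φ = -58.2547°, λ = 131.8163°: sin φ = -0.850395, cos φ = 0.526144, sin λ = 0.745286, cos λ = -0.666745.
ΔN = −sin φ cos λ·ΔX − sin φ sin λ·ΔY + cos φ·ΔZ = −(-0.850395)(-0.666745)(-482) − (-0.850395)(0.745286)(-63) + (0.526144)(334) = 409.10 m.

ΔN = 409 m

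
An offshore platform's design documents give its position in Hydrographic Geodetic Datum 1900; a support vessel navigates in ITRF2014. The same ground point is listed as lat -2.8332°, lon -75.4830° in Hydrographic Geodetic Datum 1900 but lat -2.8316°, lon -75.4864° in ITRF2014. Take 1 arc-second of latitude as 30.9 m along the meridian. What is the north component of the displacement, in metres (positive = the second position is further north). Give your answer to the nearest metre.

Δφ = -2.8316° − -2.8332° = +0.0016°; Δλ = -75.4864° − -75.4830° = -0.0034°.
1° of latitude = 3600 × 30.90 = 111240 m.
ΔN = Δφ × 111240 = 178.0 m; ΔE = Δλ × 111240 × cos(-2.8332°) = -0.0034 × 111240 × 0.998778 = -377.8 m.

ΔN = 178 m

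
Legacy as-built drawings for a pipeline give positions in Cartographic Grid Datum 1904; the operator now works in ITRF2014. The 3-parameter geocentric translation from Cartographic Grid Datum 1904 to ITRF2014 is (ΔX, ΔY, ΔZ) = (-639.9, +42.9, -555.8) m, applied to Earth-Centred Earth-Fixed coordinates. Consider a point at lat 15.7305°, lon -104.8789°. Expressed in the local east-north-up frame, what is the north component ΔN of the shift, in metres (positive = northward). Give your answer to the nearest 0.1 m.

ΔN = -568.3 m

At φ = 15.7305°, λ = -104.8789°: sin φ = 0.271113, cos φ = 0.962548, sin λ = -0.966471, cos λ = -0.256777.
ΔN = −sin φ cos λ·ΔX − sin φ sin λ·ΔY + cos φ·ΔZ = −(0.271113)(-0.256777)(-639.9) − (0.271113)(-0.966471)(42.9) + (0.962548)(-555.8) = -568.29 m.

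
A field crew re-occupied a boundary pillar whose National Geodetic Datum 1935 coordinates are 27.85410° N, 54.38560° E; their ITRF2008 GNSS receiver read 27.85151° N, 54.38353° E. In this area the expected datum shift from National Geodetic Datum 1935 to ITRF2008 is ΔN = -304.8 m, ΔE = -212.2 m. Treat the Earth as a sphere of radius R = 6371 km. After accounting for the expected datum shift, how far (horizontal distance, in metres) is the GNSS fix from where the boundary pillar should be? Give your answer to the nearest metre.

Observed coordinate differences: Δφ = -0.00259°, Δλ = -0.00207°.
Converting to metres (1° lat = 111195 m, cos φ = 0.884140): observed ΔN = -288.0 m, observed ΔE = -203.5 m.
Subtracting the expected shift leaves a residual of -288.0 − (-304.8) = 16.8 m north and -203.5 − (-212.2) = 8.7 m east.
Residual distance = √(16.8² + 8.7²) = 18.9 m.

19 m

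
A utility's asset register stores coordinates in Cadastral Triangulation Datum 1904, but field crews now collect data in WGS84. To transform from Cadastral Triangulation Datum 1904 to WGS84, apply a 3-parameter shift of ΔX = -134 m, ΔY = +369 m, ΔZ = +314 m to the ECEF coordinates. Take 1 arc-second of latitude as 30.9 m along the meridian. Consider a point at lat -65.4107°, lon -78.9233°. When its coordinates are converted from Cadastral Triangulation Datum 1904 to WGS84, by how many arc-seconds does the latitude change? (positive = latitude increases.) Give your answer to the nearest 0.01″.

Δφ = -7.19″

sin φ = -0.909314, cos φ = 0.416111, sin λ = -0.981371, cos λ = 0.192123.
North component: ΔN = −sin φ cos λ·ΔX − sin φ sin λ·ΔY + cos φ·ΔZ = −(-0.909314)(0.192123)(-134) − (-0.909314)(-0.981371)(369) + (0.416111)(314) = -222.04 m.
1° of latitude spans 3600 × 30.90 = 111240 m, so Δφ = -222.04 / 111240 × 3600 = -7.186″.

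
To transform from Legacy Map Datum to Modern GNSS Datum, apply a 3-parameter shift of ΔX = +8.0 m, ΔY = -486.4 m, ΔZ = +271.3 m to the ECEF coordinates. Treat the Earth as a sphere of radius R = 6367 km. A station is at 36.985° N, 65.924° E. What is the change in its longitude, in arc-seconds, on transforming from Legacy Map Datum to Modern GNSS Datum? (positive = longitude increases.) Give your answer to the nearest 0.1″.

sin φ = 0.601606, cos φ = 0.798793, sin λ = 0.913005, cos λ = 0.407948.
East component: ΔE = −sin λ·ΔX + cos λ·ΔY = −(0.913005)(8.0) + (0.407948)(-486.4) = -205.73 m.
1° of latitude spans πR/180 = 111125 m; at latitude φ, 1° of longitude spans that × cos φ = 88766.0 m, so Δλ = -205.73 / 88766.0 × 3600 = -8.344″.

Δλ = -8.3″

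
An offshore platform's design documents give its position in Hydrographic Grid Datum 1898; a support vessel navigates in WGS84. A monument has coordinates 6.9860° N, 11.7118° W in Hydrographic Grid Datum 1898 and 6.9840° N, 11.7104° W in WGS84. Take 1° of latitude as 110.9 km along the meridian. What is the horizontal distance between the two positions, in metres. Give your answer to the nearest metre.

Δφ = 6.9840° − 6.9860° = -0.0020°; Δλ = -11.7104° − -11.7118° = +0.0014°.
ΔN = Δφ × 110900 = -221.8 m; ΔE = Δλ × 110900 × cos(6.9860°) = +0.0014 × 110900 × 0.992576 = 154.1 m.
Distance = √(ΔE² + ΔN²) = √(154.1² + (-221.8)²) = 270.1 m.

270 m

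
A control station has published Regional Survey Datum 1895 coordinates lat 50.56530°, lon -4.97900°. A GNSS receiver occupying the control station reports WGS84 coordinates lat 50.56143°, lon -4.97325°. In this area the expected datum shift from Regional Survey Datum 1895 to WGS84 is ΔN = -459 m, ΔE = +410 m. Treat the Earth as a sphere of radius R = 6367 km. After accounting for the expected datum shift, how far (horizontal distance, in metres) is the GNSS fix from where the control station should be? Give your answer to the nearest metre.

29 m

Observed coordinate differences: Δφ = -0.00387°, Δλ = +0.00575°.
Converting to metres (1° lat = 111125 m, cos φ = 0.635198): observed ΔN = -430.1 m, observed ΔE = 405.9 m.
Subtracting the expected shift leaves a residual of -430.1 − (-459) = 28.9 m north and 405.9 − (410) = -4.1 m east.
Residual distance = √(28.9² + (-4.1)²) = 29.2 m.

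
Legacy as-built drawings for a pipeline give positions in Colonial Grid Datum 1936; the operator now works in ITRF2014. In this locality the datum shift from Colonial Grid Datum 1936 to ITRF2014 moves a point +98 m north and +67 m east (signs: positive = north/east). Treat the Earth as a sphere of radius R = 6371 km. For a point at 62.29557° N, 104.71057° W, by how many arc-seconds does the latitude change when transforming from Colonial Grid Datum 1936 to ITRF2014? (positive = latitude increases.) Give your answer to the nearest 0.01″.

Δφ = 3.17″

On a sphere of radius R, 1 rad of latitude = R, so Δφ = ΔN / R = 98.0 / 6371000 = 1.5382e-05 rad = 3.173″.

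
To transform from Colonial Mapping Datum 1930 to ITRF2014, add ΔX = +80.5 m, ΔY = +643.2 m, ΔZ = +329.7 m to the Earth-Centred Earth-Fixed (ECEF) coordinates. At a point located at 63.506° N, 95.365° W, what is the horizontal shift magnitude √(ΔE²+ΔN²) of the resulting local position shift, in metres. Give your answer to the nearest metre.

The local east axis at (φ, λ) is (−sin λ, cos λ, 0), so ΔE = −sin(-95.365°)·80.5 + cos(-95.365°)·643.2 = 20.01 m.
The local north axis is (−sin φ cos λ, −sin φ sin λ, cos φ), giving ΔN = 6.736 + 573.130 + 147.081 = 726.95 m.
Horizontal magnitude = √(ΔE² + ΔN²) = √(20.01² + 726.95²) = 727.22 m.

727 m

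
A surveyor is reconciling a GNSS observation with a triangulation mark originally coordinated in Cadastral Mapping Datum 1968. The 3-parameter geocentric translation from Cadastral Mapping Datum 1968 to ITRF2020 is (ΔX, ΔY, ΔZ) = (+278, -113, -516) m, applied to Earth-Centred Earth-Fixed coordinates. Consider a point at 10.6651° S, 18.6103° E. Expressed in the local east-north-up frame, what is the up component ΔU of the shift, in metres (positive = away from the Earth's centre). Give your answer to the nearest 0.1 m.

At φ = -10.6651°, λ = 18.6103°: sin φ = -0.185068, cos φ = 0.982726, sin λ = 0.319130, cos λ = 0.947711.
ΔU = cos φ cos λ·ΔX + cos φ sin λ·ΔY + sin φ·ΔZ = (0.982726)(0.947711)(278) + (0.982726)(0.319130)(-113) + (-0.185068)(-516) = 318.97 m.

ΔU = 319.0 m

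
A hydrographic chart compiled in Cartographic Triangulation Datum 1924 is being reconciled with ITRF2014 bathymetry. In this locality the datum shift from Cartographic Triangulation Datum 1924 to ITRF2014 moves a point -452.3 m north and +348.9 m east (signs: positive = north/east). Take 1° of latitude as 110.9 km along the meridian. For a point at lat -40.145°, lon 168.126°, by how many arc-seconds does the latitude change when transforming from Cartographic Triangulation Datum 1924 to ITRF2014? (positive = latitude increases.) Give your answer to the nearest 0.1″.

1° of latitude = 110.9 km, so Δφ = -452.3 / 110900 = -0.0040784° = -14.682″.

Δφ = -14.7″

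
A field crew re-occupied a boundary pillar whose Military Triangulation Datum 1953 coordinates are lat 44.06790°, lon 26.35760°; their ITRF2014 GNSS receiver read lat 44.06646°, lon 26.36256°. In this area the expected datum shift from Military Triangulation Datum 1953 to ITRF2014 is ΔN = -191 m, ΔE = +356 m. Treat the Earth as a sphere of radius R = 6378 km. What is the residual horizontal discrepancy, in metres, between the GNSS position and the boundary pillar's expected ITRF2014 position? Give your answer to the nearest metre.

Observed coordinate differences: Δφ = -0.00144°, Δλ = +0.00496°.
Converting to metres (1° lat = 111317 m, cos φ = 0.718516): observed ΔN = -160.3 m, observed ΔE = 396.7 m.
Subtracting the expected shift leaves a residual of -160.3 − (-191) = 30.7 m north and 396.7 − (356) = 40.7 m east.
Residual distance = √(30.7² + 40.7²) = 51.0 m.

51 m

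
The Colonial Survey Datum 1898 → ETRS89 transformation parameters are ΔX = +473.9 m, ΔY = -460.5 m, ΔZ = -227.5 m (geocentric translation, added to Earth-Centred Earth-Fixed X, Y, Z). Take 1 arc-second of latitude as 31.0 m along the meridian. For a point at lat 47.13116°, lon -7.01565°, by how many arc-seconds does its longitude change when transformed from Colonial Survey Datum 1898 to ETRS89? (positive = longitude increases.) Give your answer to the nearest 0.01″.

sin φ = 0.732913, cos φ = 0.680322, sin λ = -0.122140, cos λ = 0.992513.
East component: ΔE = −sin λ·ΔX + cos λ·ΔY = −(-0.122140)(473.9) + (0.992513)(-460.5) = -399.17 m.
1° of latitude spans 3600 × 31.00 = 111600 m; at latitude φ, 1° of longitude spans that × cos φ = 75924.0 m, so Δλ = -399.17 / 75924.0 × 3600 = -18.927″.

Δλ = -18.93″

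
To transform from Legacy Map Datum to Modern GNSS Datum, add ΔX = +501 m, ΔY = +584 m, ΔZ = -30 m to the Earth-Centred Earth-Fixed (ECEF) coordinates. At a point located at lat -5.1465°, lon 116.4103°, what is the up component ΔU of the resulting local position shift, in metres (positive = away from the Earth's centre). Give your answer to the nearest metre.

ΔU = 302 m

At φ = -5.1465°, λ = 116.4103°: sin φ = -0.089703, cos φ = 0.995969, sin λ = 0.895632, cos λ = -0.444796.
ΔU = cos φ cos λ·ΔX + cos φ sin λ·ΔY + sin φ·ΔZ = (0.995969)(-0.444796)(501) + (0.995969)(0.895632)(584) + (-0.089703)(-30) = 301.69 m.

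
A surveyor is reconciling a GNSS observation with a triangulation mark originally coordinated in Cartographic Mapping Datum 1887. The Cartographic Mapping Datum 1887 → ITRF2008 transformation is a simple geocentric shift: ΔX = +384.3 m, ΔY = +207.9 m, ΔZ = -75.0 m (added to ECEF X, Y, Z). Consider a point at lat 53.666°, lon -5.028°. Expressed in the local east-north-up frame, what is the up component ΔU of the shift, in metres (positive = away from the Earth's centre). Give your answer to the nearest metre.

The local up (radial) axis is (cos φ cos λ, cos φ sin λ, sin φ), giving ΔU = 226.818 − 10.796 − 60.418 = 155.60 m.

ΔU = 156 m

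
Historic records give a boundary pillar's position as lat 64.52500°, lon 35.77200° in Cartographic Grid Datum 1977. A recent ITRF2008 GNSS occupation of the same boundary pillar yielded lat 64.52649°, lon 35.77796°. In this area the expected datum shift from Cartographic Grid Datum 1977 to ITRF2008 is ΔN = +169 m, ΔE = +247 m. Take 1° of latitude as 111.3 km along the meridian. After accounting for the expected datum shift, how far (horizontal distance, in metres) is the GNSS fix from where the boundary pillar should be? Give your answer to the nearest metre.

Observed coordinate differences: Δφ = +0.00149°, Δλ = +0.00596°.
Converting to metres (1° lat = 111300 m, cos φ = 0.430117): observed ΔN = 165.8 m, observed ΔE = 285.3 m.
Subtracting the expected shift leaves a residual of 165.8 − (169) = -3.2 m north and 285.3 − (247) = 38.3 m east.
Residual distance = √((-3.2)² + 38.3²) = 38.4 m.

38 m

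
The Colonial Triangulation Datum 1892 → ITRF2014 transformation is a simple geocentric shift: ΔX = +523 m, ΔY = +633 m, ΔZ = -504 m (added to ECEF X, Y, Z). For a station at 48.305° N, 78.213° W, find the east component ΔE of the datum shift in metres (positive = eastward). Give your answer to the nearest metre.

ΔE = 641 m

The local east axis at (φ, λ) is (−sin λ, cos λ, 0), so ΔE = −sin(-78.213°)·523 + cos(-78.213°)·633 = 641.28 m.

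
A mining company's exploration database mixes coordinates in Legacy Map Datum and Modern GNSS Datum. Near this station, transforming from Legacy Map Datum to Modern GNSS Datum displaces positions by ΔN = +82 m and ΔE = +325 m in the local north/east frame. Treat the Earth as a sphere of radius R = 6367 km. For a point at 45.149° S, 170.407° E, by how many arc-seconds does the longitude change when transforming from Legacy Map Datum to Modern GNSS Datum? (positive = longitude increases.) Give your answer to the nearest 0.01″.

At latitude -45.149°, cos φ = 0.705266.
One radian of longitude at latitude φ spans R cos φ, so Δλ = ΔE / (R cos φ) = 325.0 / (6367000 × 0.705266) = 7.2376e-05 rad = 14.929″.

Δλ = 14.93″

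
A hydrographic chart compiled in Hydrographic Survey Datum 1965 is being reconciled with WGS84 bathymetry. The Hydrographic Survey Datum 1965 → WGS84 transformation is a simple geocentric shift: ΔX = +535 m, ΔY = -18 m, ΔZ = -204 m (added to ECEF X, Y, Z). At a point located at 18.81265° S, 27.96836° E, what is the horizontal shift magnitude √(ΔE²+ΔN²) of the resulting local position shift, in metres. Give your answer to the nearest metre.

270 m

At φ = -18.81265°, λ = 27.96836°: sin φ = -0.322475, cos φ = 0.946578, sin λ = 0.468984, cos λ = 0.883207.
ΔE = −sin λ·ΔX + cos λ·ΔY = −(0.468984)·(535) + (0.883207)·(-18) = -266.80 m.
ΔN = −sin φ cos λ·ΔX − sin φ sin λ·ΔY + cos φ·ΔZ = −(-0.322475)(0.883207)(535) − (-0.322475)(0.468984)(-18) + (0.946578)(-204) = -43.45 m.
Horizontal magnitude = √(ΔE² + ΔN²) = √((-266.80)² + (-43.45)²) = 270.32 m.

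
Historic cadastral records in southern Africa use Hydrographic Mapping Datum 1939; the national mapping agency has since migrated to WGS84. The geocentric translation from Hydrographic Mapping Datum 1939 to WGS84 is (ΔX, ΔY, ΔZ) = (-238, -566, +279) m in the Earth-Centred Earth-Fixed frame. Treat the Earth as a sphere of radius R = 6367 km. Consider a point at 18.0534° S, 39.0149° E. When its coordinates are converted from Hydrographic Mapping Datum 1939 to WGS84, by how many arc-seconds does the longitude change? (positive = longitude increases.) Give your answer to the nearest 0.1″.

Δλ = -9.9″

sin φ = -0.309903, cos φ = 0.950768, sin λ = 0.629522, cos λ = 0.776982.
East component: ΔE = −sin λ·ΔX + cos λ·ΔY = −(0.629522)(-238) + (0.776982)(-566) = -289.95 m.
1° of latitude spans πR/180 = 111125 m; at latitude φ, 1° of longitude spans that × cos φ = 105654.2 m, so Δλ = -289.95 / 105654.2 × 3600 = -9.879″.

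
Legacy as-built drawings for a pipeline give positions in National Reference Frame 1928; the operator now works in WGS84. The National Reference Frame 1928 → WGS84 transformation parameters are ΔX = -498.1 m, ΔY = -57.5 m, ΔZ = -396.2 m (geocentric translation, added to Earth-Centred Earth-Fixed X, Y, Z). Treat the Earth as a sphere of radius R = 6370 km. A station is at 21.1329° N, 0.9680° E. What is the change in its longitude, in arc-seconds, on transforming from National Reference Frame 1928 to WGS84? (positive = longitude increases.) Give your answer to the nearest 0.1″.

Δλ = -1.7″

sin φ = 0.360532, cos φ = 0.932747, sin λ = 0.016894, cos λ = 0.999857.
East component: ΔE = −sin λ·ΔX + cos λ·ΔY = −(0.016894)(-498.1) + (0.999857)(-57.5) = -49.08 m.
1° of latitude spans πR/180 = 111177 m; at latitude φ, 1° of longitude spans that × cos φ = 103700.4 m, so Δλ = -49.08 / 103700.4 × 3600 = -1.704″.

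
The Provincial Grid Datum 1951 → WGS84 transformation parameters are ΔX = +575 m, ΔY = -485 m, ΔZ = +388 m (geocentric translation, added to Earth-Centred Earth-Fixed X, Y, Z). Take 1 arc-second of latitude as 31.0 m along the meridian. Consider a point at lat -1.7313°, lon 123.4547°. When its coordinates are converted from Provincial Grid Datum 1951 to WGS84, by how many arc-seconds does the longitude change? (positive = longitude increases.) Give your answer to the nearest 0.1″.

Δλ = -6.9″

sin φ = -0.030212, cos φ = 0.999544, sin λ = 0.834322, cos λ = -0.551278.
East component: ΔE = −sin λ·ΔX + cos λ·ΔY = −(0.834322)(575) + (-0.551278)(-485) = -212.37 m.
1° of latitude spans 3600 × 31.00 = 111600 m; at latitude φ, 1° of longitude spans that × cos φ = 111549.1 m, so Δλ = -212.37 / 111549.1 × 3600 = -6.854″.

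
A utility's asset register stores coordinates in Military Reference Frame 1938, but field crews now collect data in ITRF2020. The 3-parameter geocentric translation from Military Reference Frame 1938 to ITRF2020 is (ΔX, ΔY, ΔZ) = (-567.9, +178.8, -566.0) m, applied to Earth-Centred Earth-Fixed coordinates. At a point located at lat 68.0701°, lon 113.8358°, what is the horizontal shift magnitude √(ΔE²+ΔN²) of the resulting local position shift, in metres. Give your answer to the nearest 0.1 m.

The local east axis at (φ, λ) is (−sin λ, cos λ, 0), so ΔE = −sin(113.8358°)·(-567.9) + cos(113.8358°)·178.8 = 447.21 m.
The local north axis is (−sin φ cos λ, −sin φ sin λ, cos φ), giving ΔN = -212.892 − 151.715 − 211.385 = -575.99 m.
Horizontal magnitude = √(ΔE² + ΔN²) = √(447.21² + (-575.99)²) = 729.22 m.

729.2 m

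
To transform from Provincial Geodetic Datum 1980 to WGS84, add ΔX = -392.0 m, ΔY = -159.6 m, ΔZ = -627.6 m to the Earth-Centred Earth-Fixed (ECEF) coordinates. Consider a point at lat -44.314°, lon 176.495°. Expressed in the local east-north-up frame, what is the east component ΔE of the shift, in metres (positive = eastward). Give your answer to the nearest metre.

At φ = -44.314°, λ = 176.495°: sin φ = -0.698590, cos φ = 0.715522, sin λ = 0.061136, cos λ = -0.998129.
ΔE = −sin λ·ΔX + cos λ·ΔY = −(0.061136)·(-392.0) + (-0.998129)·(-159.6) = 183.27 m.

ΔE = 183 m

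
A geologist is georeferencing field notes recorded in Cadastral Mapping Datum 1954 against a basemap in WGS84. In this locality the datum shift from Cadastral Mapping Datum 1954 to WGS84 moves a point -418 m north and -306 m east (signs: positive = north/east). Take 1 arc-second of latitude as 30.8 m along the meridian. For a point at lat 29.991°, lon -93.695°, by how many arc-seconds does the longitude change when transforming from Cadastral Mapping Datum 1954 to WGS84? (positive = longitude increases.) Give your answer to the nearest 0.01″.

Δλ = -11.47″

At latitude 29.991°, cos φ = 0.866104.
1″ of longitude at this latitude = 30.80 × cos φ = 26.6760 m, so Δλ = -306.0 / 26.6760 = -11.471″.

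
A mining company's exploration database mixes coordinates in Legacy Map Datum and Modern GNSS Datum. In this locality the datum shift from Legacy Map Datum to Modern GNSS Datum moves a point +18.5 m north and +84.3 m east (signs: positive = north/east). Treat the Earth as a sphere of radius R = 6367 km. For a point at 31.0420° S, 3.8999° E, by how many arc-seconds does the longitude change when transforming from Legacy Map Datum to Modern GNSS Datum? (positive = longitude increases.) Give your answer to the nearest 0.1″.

At latitude -31.0420°, cos φ = 0.856790.
One radian of longitude at latitude φ spans R cos φ, so Δλ = ΔE / (R cos φ) = 84.3 / (6367000 × 0.856790) = 1.5453e-05 rad = 3.187″.

Δλ = 3.2″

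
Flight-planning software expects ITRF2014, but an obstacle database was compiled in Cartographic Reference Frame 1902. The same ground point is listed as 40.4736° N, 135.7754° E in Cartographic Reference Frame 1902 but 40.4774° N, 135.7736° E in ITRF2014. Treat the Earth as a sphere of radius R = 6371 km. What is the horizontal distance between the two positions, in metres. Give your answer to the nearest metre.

449 m

Δφ = 40.4774° − 40.4736° = +0.0038°; Δλ = 135.7736° − 135.7754° = -0.0018°.
1° along a meridian = πR/180 = 111195 m.
ΔN = Δφ × 111195 = 422.5 m; ΔE = Δλ × 111195 × cos(40.4736°) = -0.0018 × 111195 × 0.760705 = -152.3 m.
Distance = √(ΔE² + ΔN²) = √((-152.3)² + 422.5²) = 449.1 m.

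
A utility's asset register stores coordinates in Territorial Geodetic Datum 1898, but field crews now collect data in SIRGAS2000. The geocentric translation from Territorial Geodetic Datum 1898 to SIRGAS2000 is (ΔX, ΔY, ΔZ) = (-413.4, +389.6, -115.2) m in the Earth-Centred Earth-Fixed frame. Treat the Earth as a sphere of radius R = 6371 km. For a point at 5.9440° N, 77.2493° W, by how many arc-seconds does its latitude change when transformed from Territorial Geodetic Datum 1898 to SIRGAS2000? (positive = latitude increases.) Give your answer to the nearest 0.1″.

sin φ = 0.103556, cos φ = 0.994624, sin λ = -0.975340, cos λ = 0.220709.
North component: ΔN = −sin φ cos λ·ΔX − sin φ sin λ·ΔY + cos φ·ΔZ = −(0.103556)(0.220709)(-413.4) − (0.103556)(-0.975340)(389.6) + (0.994624)(-115.2) = -65.78 m.
1° of latitude spans πR/180 = 111195 m, so Δφ = -65.78 / 111195 × 3600 = -2.130″.

Δφ = -2.1″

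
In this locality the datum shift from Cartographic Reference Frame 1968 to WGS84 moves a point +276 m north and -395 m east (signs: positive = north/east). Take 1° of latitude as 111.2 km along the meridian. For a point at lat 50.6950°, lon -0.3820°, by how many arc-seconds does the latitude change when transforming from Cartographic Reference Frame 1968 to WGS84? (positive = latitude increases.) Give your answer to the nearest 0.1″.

Δφ = 8.9″

1° of latitude = 111.2 km, so Δφ = 276.0 / 111200 = 0.0024820° = 8.935″.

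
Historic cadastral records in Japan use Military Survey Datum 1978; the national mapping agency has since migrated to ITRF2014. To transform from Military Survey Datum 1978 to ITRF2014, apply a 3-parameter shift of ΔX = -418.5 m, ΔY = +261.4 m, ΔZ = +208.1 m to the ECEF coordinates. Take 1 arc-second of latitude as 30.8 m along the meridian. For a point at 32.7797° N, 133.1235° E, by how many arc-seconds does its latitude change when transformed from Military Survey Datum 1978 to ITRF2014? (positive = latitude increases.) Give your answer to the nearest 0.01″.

Δφ = -2.70″

sin φ = 0.541410, cos φ = 0.840758, sin λ = 0.729882, cos λ = -0.683573.
North component: ΔN = −sin φ cos λ·ΔX − sin φ sin λ·ΔY + cos φ·ΔZ = −(0.541410)(-0.683573)(-418.5) − (0.541410)(0.729882)(261.4) + (0.840758)(208.1) = -83.22 m.
1° of latitude spans 3600 × 30.80 = 110880 m, so Δφ = -83.22 / 110880 × 3600 = -2.702″.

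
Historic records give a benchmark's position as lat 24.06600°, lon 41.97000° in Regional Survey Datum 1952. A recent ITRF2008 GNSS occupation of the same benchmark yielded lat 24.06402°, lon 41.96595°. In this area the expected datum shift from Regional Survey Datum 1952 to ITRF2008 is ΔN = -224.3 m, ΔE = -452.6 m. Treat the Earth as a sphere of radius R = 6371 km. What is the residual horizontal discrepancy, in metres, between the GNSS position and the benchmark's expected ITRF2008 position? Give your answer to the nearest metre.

42 m

Observed coordinate differences: Δφ = -0.00198°, Δλ = -0.00405°.
Converting to metres (1° lat = 111195 m, cos φ = 0.913076): observed ΔN = -220.2 m, observed ΔE = -411.2 m.
Subtracting the expected shift leaves a residual of -220.2 − (-224.3) = 4.1 m north and -411.2 − (-452.6) = 41.4 m east.
Residual distance = √(4.1² + 41.4²) = 41.6 m.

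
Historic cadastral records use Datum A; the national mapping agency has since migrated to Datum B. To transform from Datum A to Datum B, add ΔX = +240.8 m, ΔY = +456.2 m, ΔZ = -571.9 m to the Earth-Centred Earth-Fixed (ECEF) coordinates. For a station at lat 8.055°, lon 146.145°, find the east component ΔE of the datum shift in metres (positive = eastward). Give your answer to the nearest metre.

The local east axis at (φ, λ) is (−sin λ, cos λ, 0), so ΔE = −sin(146.145°)·240.8 + cos(146.145°)·456.2 = -513.00 m.

ΔE = -513 m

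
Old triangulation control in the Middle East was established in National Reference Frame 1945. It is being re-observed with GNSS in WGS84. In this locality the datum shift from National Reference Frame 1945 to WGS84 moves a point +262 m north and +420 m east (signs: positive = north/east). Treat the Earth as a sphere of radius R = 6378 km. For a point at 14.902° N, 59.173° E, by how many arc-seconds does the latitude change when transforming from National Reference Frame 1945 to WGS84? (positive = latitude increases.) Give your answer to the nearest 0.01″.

Δφ = 8.47″

On a sphere of radius R, 1 rad of latitude = R, so Δφ = ΔN / R = 262.0 / 6378000 = 4.1079e-05 rad = 8.473″.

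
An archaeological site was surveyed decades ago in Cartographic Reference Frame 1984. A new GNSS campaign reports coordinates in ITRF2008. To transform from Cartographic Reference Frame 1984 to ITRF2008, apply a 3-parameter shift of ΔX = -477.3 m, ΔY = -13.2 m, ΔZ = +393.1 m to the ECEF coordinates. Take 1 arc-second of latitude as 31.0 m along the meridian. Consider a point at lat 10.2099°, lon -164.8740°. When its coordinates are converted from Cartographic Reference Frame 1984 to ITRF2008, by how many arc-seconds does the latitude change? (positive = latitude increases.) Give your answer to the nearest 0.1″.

Δφ = 9.8″

sin φ = 0.177255, cos φ = 0.984165, sin λ = -0.260943, cos λ = -0.965354.
North component: ΔN = −sin φ cos λ·ΔX − sin φ sin λ·ΔY + cos φ·ΔZ = −(0.177255)(-0.965354)(-477.3) − (0.177255)(-0.260943)(-13.2) + (0.984165)(393.1) = 304.59 m.
1° of latitude spans 3600 × 31.00 = 111600 m, so Δφ = 304.59 / 111600 × 3600 = 9.826″.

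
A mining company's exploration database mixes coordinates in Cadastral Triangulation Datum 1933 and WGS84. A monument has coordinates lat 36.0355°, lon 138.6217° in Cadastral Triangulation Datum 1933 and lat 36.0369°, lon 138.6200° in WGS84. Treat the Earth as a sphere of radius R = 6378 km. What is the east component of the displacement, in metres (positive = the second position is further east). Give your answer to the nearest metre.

Δφ = 36.0369° − 36.0355° = +0.0014°; Δλ = 138.6200° − 138.6217° = -0.0017°.
1° along a meridian = πR/180 = 111317 m.
ΔN = Δφ × 111317 = 155.8 m; ΔE = Δλ × 111317 × cos(36.0355°) = -0.0017 × 111317 × 0.808653 = -153.0 m.

ΔE = -153 m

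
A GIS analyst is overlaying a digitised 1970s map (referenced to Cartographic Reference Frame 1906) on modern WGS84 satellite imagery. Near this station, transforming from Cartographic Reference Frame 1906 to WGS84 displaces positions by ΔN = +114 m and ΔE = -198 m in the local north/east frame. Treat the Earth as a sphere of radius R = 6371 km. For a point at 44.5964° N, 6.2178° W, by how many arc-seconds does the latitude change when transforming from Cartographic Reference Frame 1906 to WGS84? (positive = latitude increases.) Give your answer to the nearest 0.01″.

Δφ = 3.69″

On a sphere of radius R, 1 rad of latitude = R, so Δφ = ΔN / R = 114.0 / 6371000 = 1.7894e-05 rad = 3.691″.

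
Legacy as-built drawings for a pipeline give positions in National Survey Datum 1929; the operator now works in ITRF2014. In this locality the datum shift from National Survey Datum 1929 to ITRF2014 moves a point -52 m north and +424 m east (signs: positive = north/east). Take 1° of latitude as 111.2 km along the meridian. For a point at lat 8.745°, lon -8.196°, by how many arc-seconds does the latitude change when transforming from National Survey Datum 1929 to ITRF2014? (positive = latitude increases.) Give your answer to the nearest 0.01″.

Δφ = -1.68″

1° of latitude = 111.2 km, so Δφ = -52.0 / 111200 = -0.0004676° = -1.683″.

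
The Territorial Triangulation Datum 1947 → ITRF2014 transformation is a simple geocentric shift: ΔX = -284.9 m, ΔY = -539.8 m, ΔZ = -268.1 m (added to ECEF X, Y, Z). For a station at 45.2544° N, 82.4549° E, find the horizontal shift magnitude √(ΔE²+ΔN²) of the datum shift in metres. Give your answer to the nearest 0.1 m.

The local east axis at (φ, λ) is (−sin λ, cos λ, 0), so ΔE = −sin(82.4549°)·(-284.9) + cos(82.4549°)·(-539.8) = 211.55 m.
The local north axis is (−sin φ cos λ, −sin φ sin λ, cos φ), giving ΔN = 26.570 + 380.068 − 188.732 = 217.91 m.
Horizontal magnitude = √(ΔE² + ΔN²) = √(211.55² + 217.91²) = 303.71 m.

303.7 m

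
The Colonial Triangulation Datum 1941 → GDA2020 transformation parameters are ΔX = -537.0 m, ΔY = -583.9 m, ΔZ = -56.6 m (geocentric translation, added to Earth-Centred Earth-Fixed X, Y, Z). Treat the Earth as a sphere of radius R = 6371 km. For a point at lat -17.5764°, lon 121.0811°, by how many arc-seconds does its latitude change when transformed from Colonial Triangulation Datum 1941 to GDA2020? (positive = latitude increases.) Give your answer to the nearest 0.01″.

sin φ = -0.301977, cos φ = 0.953315, sin λ = 0.856437, cos λ = -0.516251.
North component: ΔN = −sin φ cos λ·ΔX − sin φ sin λ·ΔY + cos φ·ΔZ = −(-0.301977)(-0.516251)(-537.0) − (-0.301977)(0.856437)(-583.9) + (0.953315)(-56.6) = -121.25 m.
1° of latitude spans πR/180 = 111195 m, so Δφ = -121.25 / 111195 × 3600 = -3.926″.

Δφ = -3.93″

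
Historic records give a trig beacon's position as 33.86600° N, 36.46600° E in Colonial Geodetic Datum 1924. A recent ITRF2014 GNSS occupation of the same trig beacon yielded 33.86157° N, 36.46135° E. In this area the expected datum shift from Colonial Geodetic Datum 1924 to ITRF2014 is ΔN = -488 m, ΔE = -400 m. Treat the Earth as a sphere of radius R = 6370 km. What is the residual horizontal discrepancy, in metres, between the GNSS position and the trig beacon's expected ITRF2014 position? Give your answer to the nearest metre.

Observed coordinate differences: Δφ = -0.00443°, Δλ = -0.00465°.
Converting to metres (1° lat = 111177 m, cos φ = 0.830343): observed ΔN = -492.5 m, observed ΔE = -429.3 m.
Subtracting the expected shift leaves a residual of -492.5 − (-488) = -4.5 m north and -429.3 − (-400) = -29.3 m east.
Residual distance = √((-4.5)² + (-29.3)²) = 29.6 m.

30 m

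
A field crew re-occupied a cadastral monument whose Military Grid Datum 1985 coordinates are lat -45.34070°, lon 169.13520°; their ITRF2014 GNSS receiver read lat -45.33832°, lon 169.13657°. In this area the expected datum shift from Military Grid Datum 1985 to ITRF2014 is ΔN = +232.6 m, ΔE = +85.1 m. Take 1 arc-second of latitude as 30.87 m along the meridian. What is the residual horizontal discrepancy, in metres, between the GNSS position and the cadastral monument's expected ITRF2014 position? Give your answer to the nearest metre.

39 m

Observed coordinate differences: Δφ = +0.00238°, Δλ = +0.00137°.
Converting to metres (1° lat = 111132 m, cos φ = 0.702890): observed ΔN = 264.5 m, observed ΔE = 107.0 m.
Subtracting the expected shift leaves a residual of 264.5 − (232.6) = 31.9 m north and 107.0 − (85.1) = 21.9 m east.
Residual distance = √(31.9² + 21.9²) = 38.7 m.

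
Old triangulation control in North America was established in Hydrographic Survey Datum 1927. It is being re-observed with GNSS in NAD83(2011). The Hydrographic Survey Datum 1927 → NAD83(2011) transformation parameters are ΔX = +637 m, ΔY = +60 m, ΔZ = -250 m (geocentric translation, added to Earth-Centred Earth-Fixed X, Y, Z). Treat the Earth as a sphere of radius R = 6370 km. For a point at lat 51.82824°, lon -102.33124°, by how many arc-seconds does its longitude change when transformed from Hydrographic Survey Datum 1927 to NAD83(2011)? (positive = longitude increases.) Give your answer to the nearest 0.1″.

sin φ = 0.786162, cos φ = 0.618021, sin λ = -0.976929, cos λ = -0.213563.
East component: ΔE = −sin λ·ΔX + cos λ·ΔY = −(-0.976929)(637) + (-0.213563)(60) = 609.49 m.
1° of latitude spans πR/180 = 111177 m; at latitude φ, 1° of longitude spans that × cos φ = 68710.0 m, so Δλ = 609.49 / 68710.0 × 3600 = 31.934″.

Δλ = 31.9″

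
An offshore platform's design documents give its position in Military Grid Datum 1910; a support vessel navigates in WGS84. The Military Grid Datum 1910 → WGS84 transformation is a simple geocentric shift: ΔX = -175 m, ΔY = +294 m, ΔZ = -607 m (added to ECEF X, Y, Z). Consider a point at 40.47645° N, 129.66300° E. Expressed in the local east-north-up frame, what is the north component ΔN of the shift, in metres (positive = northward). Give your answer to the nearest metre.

At φ = 40.47645°, λ = 129.66300°: sin φ = 0.649135, cos φ = 0.760673, sin λ = 0.769812, cos λ = -0.638271.
ΔN = −sin φ cos λ·ΔX − sin φ sin λ·ΔY + cos φ·ΔZ = −(0.649135)(-0.638271)(-175) − (0.649135)(0.769812)(294) + (0.760673)(-607) = -681.15 m.

ΔN = -681 m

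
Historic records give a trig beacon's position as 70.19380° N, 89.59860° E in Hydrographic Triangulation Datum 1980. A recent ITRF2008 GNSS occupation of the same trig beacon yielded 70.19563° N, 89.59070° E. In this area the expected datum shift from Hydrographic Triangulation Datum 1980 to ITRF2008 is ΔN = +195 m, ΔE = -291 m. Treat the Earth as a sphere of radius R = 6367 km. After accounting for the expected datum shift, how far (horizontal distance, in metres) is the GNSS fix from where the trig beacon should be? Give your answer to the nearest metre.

11 m

Observed coordinate differences: Δφ = +0.00183°, Δλ = -0.00790°.
Converting to metres (1° lat = 111125 m, cos φ = 0.338840): observed ΔN = 203.4 m, observed ΔE = -297.5 m.
Subtracting the expected shift leaves a residual of 203.4 − (195) = 8.4 m north and -297.5 − (-291) = -6.5 m east.
Residual distance = √(8.4² + (-6.5)²) = 10.6 m.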